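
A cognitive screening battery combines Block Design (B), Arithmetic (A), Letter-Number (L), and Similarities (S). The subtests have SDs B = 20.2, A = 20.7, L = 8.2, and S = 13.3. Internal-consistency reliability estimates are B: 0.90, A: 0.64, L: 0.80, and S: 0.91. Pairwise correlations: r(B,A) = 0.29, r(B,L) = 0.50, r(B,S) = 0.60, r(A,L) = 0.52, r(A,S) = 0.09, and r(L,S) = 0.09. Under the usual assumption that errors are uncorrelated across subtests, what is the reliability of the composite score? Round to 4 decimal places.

0.8909

Var(B+A+L+S) = 20.2² + 20.7² + 8.2² + 13.3² + 2·[20.2·20.7·0.29 + 20.2·8.2·0.50 + 20.2·13.3·0.60 + 20.7·8.2·0.52 + 20.7·13.3·0.09 + 8.2·13.3·0.09] = 1080.66 + 976.269 = 2056.93.
With uncorrelated errors the cross-covariances are all true-score covariance, so they carry over unchanged; only the diagonal terms shrink to ρᵢσᵢ².
True-score variance = [20.2²·0.90 + 20.7²·0.64 + 8.2²·0.80 + 13.3²·0.91] + 976.269 = 856.231 + 976.269 = 1832.5.
Reliability = 1832.5 / 2056.93 = 0.8909.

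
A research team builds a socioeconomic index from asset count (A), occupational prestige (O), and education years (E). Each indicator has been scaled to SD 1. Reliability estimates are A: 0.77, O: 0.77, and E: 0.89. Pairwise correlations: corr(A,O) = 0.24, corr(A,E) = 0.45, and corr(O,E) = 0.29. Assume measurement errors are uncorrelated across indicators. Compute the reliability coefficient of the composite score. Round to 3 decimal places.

Var(A+O+E) = 3 + 2·[0.24 + 0.45 + 0.29] = 3 + 1.96 = 4.96.
Under uncorrelated errors the observed covariances equal the true-score covariances, so only the own-variance terms attenuate.
True-score variance = [0.77 + 0.77 + 0.89] + 1.96 = 2.43 + 1.96 = 4.39.
Reliability = 4.39 / 4.96 = 0.885.

0.885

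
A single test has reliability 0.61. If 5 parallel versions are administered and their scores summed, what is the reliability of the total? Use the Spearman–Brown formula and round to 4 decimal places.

ρ_k = kρ / (1 + (k−1)ρ) = 5·0.61 / (1 + 4·0.61) = 3.050 / 3.440 = 0.8866.

0.8866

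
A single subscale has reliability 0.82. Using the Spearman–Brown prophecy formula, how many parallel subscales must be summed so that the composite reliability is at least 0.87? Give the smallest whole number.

k ≥ ρ*(1−ρ₁)/(ρ₁(1−ρ*)) = 0.87·0.18 / (0.82·0.13) = 1.469.
Smallest integer k = 2.

2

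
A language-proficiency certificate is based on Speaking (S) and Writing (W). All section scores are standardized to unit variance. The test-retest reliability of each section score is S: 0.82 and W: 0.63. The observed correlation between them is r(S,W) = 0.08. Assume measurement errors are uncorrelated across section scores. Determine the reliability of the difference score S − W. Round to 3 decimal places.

0.701

Var(S−W) = 1 + 1 − 2·0.08 = 2 − 0.16 = 1.84.
Under uncorrelated errors the observed covariances equal the true-score covariances, so only the own-variance terms attenuate.
True-score variance = [0.82 + 0.63] − 0.16 = 1.45 − 0.16 = 1.29.
Reliability = 1.29 / 1.84 = 0.701.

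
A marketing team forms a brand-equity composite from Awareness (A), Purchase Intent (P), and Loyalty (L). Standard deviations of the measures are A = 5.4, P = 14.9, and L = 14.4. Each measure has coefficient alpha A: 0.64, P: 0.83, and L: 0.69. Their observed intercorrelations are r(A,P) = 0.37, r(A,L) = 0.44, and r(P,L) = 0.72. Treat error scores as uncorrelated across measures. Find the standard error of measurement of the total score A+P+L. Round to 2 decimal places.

Var(total) = 458.53 + 436.936 = 895.466.
True-score variance = 346.009 + 436.936 = 782.945, so reliability = 0.8743.
Error variance = 895.466 − 782.945 = 112.521; SEM = √112.521 = 10.61.

10.61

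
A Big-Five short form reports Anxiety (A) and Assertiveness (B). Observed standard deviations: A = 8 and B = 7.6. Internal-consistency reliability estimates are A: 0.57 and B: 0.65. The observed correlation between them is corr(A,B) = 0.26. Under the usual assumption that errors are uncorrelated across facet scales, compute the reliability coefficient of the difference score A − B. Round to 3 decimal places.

Var(A−B) = 8² + 7.6² − 2·8·7.6·0.26 = 121.76 − 31.616 = 90.144.
Under uncorrelated errors the observed covariances equal the true-score covariances, so only the own-variance terms attenuate.
True-score variance = [8²·0.57 + 7.6²·0.65] − 31.616 = 74.024 − 31.616 = 42.408.
Reliability = 42.408 / 90.144 = 0.470.

0.470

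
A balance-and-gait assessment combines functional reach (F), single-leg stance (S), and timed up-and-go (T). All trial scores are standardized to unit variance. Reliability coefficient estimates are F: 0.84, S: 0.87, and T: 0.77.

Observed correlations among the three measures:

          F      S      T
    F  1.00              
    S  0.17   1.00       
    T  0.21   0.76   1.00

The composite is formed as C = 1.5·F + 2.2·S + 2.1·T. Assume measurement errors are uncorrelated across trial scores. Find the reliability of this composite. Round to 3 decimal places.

Var(C) = 1.5² + 2.2² + 2.1² + 2·[3.3·0.17 + 3.15·0.21 + 4.62·0.76] = 11.5 + 9.4674 = 20.9674.
Because errors are independent across components, Cov(Tᵢ,Tⱼ) = Cov(Xᵢ,Xⱼ); the off-diagonal part of the true-score variance is the same as above.
True-score variance = [1.5²·0.84 + 2.2²·0.87 + 2.1²·0.77] + 9.4674 = 9.4965 + 9.4674 = 18.9639.
Reliability = 18.9639 / 20.9674 = 0.904.

0.904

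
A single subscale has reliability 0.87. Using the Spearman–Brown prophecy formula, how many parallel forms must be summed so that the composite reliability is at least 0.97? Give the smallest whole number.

5

k ≥ ρ*(1−ρ₁)/(ρ₁(1−ρ*)) = 0.97·0.13 / (0.87·0.03) = 4.831.
Smallest integer k = 5.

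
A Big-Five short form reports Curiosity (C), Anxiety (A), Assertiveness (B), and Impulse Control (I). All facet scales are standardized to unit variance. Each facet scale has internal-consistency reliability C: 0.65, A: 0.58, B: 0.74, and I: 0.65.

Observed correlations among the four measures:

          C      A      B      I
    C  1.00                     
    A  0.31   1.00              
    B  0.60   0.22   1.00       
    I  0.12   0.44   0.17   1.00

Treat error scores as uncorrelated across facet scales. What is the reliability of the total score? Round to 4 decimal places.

Var(C+A+B+I) = 4 + 2·[0.31 + 0.60 + 0.12 + 0.22 + 0.44 + 0.17] = 4 + 3.72 = 7.72.
With uncorrelated errors the cross-covariances are all true-score covariance, so they carry over unchanged; only the diagonal terms shrink to ρᵢσᵢ².
True-score variance = [0.65 + 0.58 + 0.74 + 0.65] + 3.72 = 2.62 + 3.72 = 6.34.
Reliability = 6.34 / 7.72 = 0.8212.

0.8212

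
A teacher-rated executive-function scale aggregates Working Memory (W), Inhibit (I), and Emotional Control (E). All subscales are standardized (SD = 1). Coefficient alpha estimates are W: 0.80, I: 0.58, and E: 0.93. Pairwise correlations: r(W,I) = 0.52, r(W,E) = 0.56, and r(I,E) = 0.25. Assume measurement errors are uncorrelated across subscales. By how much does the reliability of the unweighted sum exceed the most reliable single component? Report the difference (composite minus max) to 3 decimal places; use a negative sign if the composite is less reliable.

Var(sum) = 3 + 2.66 = 5.66; true-score variance = 2.31 + 2.66 = 4.97; composite reliability = 0.8781.
Max component reliability = 0.9300.
Difference = 0.8781 − 0.9300 = -0.052.

-0.052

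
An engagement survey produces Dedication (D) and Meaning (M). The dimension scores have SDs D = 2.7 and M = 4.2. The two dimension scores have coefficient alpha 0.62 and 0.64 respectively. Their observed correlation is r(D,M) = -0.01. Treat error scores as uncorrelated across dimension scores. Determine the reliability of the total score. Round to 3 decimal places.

Var(D+M) = 2.7² + 4.2² + 2·[2.7·4.2·(-0.01)] = 24.93 − 0.2268 = 24.7032.
Under uncorrelated errors the observed covariances equal the true-score covariances, so only the own-variance terms attenuate.
True-score variance = [2.7²·0.62 + 4.2²·0.64] − 0.2268 = 15.8094 − 0.2268 = 15.5826.
Reliability = 15.5826 / 24.7032 = 0.631.

0.631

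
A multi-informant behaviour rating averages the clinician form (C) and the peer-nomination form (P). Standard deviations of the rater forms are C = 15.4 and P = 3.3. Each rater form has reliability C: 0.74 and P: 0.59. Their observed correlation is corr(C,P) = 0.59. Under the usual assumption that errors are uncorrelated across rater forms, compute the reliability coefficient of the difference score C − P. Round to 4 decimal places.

Var(C−P) = 15.4² + 3.3² − 2·15.4·3.3·0.59 = 248.05 − 59.9676 = 188.082.
Because errors are independent across components, Cov(Tᵢ,Tⱼ) = Cov(Xᵢ,Xⱼ); the off-diagonal part of the true-score variance is the same as above.
True-score variance = [15.4²·0.74 + 3.3²·0.59] − 59.9676 = 181.923 − 59.9676 = 121.956.
Reliability = 121.956 / 188.082 = 0.6484.

0.6484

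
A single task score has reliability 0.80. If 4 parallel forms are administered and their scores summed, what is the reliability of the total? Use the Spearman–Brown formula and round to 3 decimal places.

ρ_k = kρ / (1 + (k−1)ρ) = 4·0.80 / (1 + 3·0.80) = 3.200 / 3.400 = 0.941.

0.941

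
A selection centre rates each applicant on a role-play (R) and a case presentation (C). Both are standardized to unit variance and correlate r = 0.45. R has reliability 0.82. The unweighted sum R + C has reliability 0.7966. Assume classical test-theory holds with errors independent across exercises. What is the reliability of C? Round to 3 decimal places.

Var(R+C) = 2 + 2·0.45 = 2.900.
True-score variance = ρ_R + ρ_C + 2·0.45, so 0.7966 = (0.82 + ρ_C + 0.90) / 2.900.
ρ_C = 0.7966·2.900 − 0.82 − 0.90 = 0.590.

0.590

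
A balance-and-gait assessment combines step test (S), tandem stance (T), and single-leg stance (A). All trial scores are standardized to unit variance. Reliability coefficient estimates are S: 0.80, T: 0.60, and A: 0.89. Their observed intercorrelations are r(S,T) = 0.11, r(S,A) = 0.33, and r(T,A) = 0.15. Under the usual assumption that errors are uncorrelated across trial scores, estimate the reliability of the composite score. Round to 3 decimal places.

Var(S+T+A) = 3 + 2·[0.11 + 0.33 + 0.15] = 3 + 1.18 = 4.18.
Under uncorrelated errors the observed covariances equal the true-score covariances, so only the own-variance terms attenuate.
True-score variance = [0.80 + 0.60 + 0.89] + 1.18 = 2.29 + 1.18 = 3.47.
Reliability = 3.47 / 4.18 = 0.830.

0.830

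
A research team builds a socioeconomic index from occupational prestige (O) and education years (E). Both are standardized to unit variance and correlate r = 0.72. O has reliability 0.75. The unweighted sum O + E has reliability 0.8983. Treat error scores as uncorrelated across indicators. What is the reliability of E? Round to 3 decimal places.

Var(O+E) = 2 + 2·0.72 = 3.440.
True-score variance = ρ_O + ρ_E + 2·0.72, so 0.8983 = (0.75 + ρ_E + 1.44) / 3.440.
ρ_E = 0.8983·3.440 − 0.75 − 1.44 = 0.900.

0.900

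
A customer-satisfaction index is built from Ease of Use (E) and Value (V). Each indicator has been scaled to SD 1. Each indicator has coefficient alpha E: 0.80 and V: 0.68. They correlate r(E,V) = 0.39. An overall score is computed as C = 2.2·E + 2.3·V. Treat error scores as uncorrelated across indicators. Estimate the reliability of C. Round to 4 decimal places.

Var(C) = 2.2² + 2.3² + 2·[5.06·0.39] = 10.13 + 3.9468 = 14.0768.
Under uncorrelated errors the observed covariances equal the true-score covariances, so only the own-variance terms attenuate.
True-score variance = [2.2²·0.80 + 2.3²·0.68] + 3.9468 = 7.4692 + 3.9468 = 11.416.
Reliability = 11.416 / 14.0768 = 0.8110.

0.8110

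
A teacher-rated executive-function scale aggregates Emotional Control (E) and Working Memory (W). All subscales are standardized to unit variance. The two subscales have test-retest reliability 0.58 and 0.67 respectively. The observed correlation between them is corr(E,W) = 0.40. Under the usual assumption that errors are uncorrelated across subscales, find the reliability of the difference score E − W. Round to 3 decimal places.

Var(E−W) = 1 + 1 − 2·0.40 = 2 − 0.8 = 1.2.
Because errors are independent across components, Cov(Tᵢ,Tⱼ) = Cov(Xᵢ,Xⱼ); the off-diagonal part of the true-score variance is the same as above.
True-score variance = [0.58 + 0.67] − 0.8 = 1.25 − 0.8 = 0.45.
Reliability = 0.45 / 1.2 = 0.375.

0.375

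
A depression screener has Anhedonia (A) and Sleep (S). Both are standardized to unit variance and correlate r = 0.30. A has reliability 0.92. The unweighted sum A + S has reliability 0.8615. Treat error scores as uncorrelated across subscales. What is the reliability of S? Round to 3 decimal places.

Var(A+S) = 2 + 2·0.30 = 2.600.
True-score variance = ρ_A + ρ_S + 2·0.30, so 0.8615 = (0.92 + ρ_S + 0.60) / 2.600.
ρ_S = 0.8615·2.600 − 0.92 − 0.60 = 0.720.

0.720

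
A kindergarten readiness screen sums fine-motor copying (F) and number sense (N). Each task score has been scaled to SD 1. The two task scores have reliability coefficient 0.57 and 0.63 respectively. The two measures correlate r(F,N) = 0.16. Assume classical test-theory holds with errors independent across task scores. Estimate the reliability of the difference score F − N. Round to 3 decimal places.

0.524

Var(F−N) = 1 + 1 − 2·0.16 = 2 − 0.32 = 1.68.
With uncorrelated errors the cross-covariances are all true-score covariance, so they carry over unchanged; only the diagonal terms shrink to ρᵢσᵢ².
True-score variance = [0.57 + 0.63] − 0.32 = 1.2 − 0.32 = 0.88.
Reliability = 0.88 / 1.68 = 0.524.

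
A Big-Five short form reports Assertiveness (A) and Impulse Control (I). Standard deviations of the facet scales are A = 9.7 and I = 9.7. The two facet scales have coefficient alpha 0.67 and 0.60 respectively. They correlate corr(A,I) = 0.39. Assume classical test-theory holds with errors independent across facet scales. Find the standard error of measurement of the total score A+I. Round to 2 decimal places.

8.29

Var(total) = 188.18 + 73.3902 = 261.57.
True-score variance = 119.494 + 73.3902 = 192.884, so reliability = 0.7374.
Error variance = 261.57 − 192.884 = 68.6857; SEM = √68.6857 = 8.29.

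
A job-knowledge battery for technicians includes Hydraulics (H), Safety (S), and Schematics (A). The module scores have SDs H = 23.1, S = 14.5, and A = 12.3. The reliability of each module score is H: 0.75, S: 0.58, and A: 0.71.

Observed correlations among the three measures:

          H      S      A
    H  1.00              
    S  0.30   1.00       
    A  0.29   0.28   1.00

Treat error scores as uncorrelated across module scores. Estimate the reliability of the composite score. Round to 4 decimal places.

Var(H+S+A) = 23.1² + 14.5² + 12.3² + 2·[23.1·14.5·0.30 + 23.1·12.3·0.29 + 14.5·12.3·0.28] = 895.15 + 465.641 = 1360.79.
With uncorrelated errors the cross-covariances are all true-score covariance, so they carry over unchanged; only the diagonal terms shrink to ρᵢσᵢ².
True-score variance = [23.1²·0.75 + 14.5²·0.58 + 12.3²·0.71] + 465.641 = 629.568 + 465.641 = 1095.21.
Reliability = 1095.21 / 1360.79 = 0.8048.

0.8048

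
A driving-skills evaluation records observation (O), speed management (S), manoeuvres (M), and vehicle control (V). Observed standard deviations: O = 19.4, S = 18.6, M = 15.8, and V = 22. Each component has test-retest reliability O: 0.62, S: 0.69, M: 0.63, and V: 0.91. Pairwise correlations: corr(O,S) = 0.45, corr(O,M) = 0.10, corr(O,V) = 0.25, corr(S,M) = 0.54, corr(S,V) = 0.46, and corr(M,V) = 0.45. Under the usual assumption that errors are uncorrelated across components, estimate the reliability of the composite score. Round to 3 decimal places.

0.874

Var(O+S+M+V) = 19.4² + 18.6² + 15.8² + 22² + 2·[19.4·18.6·0.45 + 19.4·15.8·0.10 + 19.4·22·0.25 + 18.6·15.8·0.54 + 18.6·22·0.46 + 15.8·22·0.45] = 1455.96 + 1606.15 = 3062.11.
Because errors are independent across components, Cov(Tᵢ,Tⱼ) = Cov(Xᵢ,Xⱼ); the off-diagonal part of the true-score variance is the same as above.
True-score variance = [19.4²·0.62 + 18.6²·0.69 + 15.8²·0.63 + 22²·0.91] + 1606.15 = 1069.77 + 1606.15 = 2675.92.
Reliability = 2675.92 / 3062.11 = 0.874.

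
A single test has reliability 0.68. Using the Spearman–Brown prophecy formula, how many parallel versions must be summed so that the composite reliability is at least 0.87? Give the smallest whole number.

k ≥ ρ*(1−ρ₁)/(ρ₁(1−ρ*)) = 0.87·0.32 / (0.68·0.13) = 3.149.
Smallest integer k = 4.

4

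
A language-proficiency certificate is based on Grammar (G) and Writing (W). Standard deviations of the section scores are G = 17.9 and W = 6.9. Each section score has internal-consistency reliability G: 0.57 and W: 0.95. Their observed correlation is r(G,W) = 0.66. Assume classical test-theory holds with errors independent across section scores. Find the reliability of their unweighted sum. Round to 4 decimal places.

0.7361

Var(G+W) = 17.9² + 6.9² + 2·[17.9·6.9·0.66] = 368.02 + 163.033 = 531.053.
Under uncorrelated errors the observed covariances equal the true-score covariances, so only the own-variance terms attenuate.
True-score variance = [17.9²·0.57 + 6.9²·0.95] + 163.033 = 227.863 + 163.033 = 390.896.
Reliability = 390.896 / 531.053 = 0.7361.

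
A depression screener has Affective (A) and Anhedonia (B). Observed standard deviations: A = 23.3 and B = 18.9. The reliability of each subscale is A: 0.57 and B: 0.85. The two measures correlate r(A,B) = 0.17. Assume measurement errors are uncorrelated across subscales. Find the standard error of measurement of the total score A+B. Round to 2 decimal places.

16.94

Var(total) = 900.1 + 149.726 = 1049.83.
True-score variance = 613.076 + 149.726 = 762.802, so reliability = 0.7266.
Error variance = 1049.83 − 762.802 = 287.024; SEM = √287.024 = 16.94.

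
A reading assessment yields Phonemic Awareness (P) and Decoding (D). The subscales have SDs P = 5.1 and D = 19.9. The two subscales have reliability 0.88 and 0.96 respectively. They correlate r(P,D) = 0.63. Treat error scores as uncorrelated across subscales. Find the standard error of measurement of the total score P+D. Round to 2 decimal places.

4.35

Var(total) = 422.02 + 127.877 = 549.897.
True-score variance = 403.058 + 127.877 = 530.936, so reliability = 0.9655.
Error variance = 549.897 − 530.936 = 18.9616; SEM = √18.9616 = 4.35.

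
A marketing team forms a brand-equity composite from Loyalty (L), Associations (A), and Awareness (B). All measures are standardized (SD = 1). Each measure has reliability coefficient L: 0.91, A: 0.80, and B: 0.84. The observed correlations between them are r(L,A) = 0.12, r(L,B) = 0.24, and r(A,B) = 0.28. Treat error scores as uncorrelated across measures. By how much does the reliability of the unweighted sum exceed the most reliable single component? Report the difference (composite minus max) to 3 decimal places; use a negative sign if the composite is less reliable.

Var(sum) = 3 + 1.28 = 4.28; true-score variance = 2.55 + 1.28 = 3.83; composite reliability = 0.8949.
Max component reliability = 0.9100.
Difference = 0.8949 − 0.9100 = -0.015.

-0.015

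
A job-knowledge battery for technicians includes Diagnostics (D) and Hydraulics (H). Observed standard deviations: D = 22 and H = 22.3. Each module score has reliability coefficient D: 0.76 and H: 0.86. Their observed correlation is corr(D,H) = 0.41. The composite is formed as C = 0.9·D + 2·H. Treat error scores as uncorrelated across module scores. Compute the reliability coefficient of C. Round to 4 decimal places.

Var(C) = 0.9²·22² + 2²·22.3² + 2·[1.8·22·22.3·0.41] = 2381.2 + 724.126 = 3105.33.
Because errors are independent across components, Cov(Tᵢ,Tⱼ) = Cov(Xᵢ,Xⱼ); the off-diagonal part of the true-score variance is the same as above.
True-score variance = [0.9²·22²·0.76 + 2²·22.3²·0.86] + 724.126 = 2008.63 + 724.126 = 2732.75.
Reliability = 2732.75 / 3105.33 = 0.8800.

0.8800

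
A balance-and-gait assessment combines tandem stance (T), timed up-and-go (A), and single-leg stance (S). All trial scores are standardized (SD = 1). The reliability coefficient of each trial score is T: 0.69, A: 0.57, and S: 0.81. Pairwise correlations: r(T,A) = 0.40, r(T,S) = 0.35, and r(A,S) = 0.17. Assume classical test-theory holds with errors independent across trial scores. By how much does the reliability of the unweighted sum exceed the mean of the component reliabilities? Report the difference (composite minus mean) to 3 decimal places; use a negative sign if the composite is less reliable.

0.118

Var(sum) = 3 + 1.84 = 4.84; true-score variance = 2.07 + 1.84 = 3.91; composite reliability = 0.8079.
Mean component reliability = 0.6900.
Difference = 0.8079 − 0.6900 = 0.118.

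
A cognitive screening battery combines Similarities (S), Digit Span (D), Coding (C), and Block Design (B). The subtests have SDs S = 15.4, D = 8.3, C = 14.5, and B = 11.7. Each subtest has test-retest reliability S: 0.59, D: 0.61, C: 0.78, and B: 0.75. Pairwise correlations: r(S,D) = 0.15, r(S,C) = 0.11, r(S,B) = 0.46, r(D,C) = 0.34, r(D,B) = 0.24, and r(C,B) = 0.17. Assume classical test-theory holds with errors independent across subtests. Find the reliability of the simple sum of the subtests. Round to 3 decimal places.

Var(S+D+C+B) = 15.4² + 8.3² + 14.5² + 11.7² + 2·[15.4·8.3·0.15 + 15.4·14.5·0.11 + 15.4·11.7·0.46 + 8.3·14.5·0.34 + 8.3·11.7·0.24 + 14.5·11.7·0.17] = 653.19 + 439.369 = 1092.56.
Under uncorrelated errors the observed covariances equal the true-score covariances, so only the own-variance terms attenuate.
True-score variance = [15.4²·0.59 + 8.3²·0.61 + 14.5²·0.78 + 11.7²·0.75] + 439.369 = 448.61 + 439.369 = 887.979.
Reliability = 887.979 / 1092.56 = 0.813.

0.813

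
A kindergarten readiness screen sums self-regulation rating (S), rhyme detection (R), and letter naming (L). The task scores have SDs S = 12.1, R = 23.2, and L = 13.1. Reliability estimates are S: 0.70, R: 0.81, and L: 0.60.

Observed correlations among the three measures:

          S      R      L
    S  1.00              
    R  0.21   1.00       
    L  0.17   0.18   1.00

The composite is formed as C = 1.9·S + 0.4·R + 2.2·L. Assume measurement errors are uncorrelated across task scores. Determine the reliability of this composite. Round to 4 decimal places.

Var(C) = 1.9²·12.1² + 0.4²·23.2² + 2.2²·13.1² + 2·[0.76·12.1·23.2·0.21 + 4.18·12.1·13.1·0.17 + 0.88·23.2·13.1·0.18] = 1445.25 + 411.162 = 1856.41.
With uncorrelated errors the cross-covariances are all true-score covariance, so they carry over unchanged; only the diagonal terms shrink to ρᵢσᵢ².
True-score variance = [1.9²·12.1²·0.70 + 0.4²·23.2²·0.81 + 2.2²·13.1²·0.60] + 411.162 = 938.089 + 411.162 = 1349.25.
Reliability = 1349.25 / 1856.41 = 0.7268.

0.7268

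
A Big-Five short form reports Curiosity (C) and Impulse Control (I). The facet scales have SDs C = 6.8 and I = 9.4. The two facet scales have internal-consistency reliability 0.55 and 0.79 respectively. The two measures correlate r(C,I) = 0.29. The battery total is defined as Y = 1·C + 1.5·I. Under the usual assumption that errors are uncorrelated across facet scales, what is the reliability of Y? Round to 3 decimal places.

Var(Y) = 6.8² + 1.5²·9.4² + 2·[1.5·6.8·9.4·0.29] = 245.05 + 55.6104 = 300.66.
Because errors are independent across components, Cov(Tᵢ,Tⱼ) = Cov(Xᵢ,Xⱼ); the off-diagonal part of the true-score variance is the same as above.
True-score variance = [6.8²·0.55 + 1.5²·9.4²·0.79] + 55.6104 = 182.492 + 55.6104 = 238.102.
Reliability = 238.102 / 300.66 = 0.792.

0.792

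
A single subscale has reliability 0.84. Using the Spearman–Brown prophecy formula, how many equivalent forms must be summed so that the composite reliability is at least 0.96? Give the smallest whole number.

5

k ≥ ρ*(1−ρ₁)/(ρ₁(1−ρ*)) = 0.96·0.16 / (0.84·0.04) = 4.571.
Smallest integer k = 5.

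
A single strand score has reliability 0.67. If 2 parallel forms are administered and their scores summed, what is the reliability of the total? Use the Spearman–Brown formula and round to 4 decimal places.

ρ_k = kρ / (1 + (k−1)ρ) = 2·0.67 / (1 + 1·0.67) = 1.340 / 1.670 = 0.8024.

0.8024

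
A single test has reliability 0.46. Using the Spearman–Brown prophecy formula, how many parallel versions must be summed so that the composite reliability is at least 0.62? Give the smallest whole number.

k ≥ ρ*(1−ρ₁)/(ρ₁(1−ρ*)) = 0.62·0.54 / (0.46·0.38) = 1.915.
Smallest integer k = 2.

2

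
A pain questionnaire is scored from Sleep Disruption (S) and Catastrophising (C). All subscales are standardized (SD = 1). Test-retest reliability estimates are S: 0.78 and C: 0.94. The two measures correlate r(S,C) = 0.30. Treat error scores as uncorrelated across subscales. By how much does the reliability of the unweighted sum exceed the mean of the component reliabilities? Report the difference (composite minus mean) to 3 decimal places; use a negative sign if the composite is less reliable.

0.032

Var(sum) = 2 + 0.6 = 2.6; true-score variance = 1.72 + 0.6 = 2.32; composite reliability = 0.8923.
Mean component reliability = 0.8600.
Difference = 0.8923 − 0.8600 = 0.032.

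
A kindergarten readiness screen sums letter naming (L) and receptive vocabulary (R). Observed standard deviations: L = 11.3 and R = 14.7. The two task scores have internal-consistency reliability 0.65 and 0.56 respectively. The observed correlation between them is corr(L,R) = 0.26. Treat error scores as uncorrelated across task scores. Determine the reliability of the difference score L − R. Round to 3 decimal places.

Var(L−R) = 11.3² + 14.7² − 2·11.3·14.7·0.26 = 343.78 − 86.3772 = 257.403.
With uncorrelated errors the cross-covariances are all true-score covariance, so they carry over unchanged; only the diagonal terms shrink to ρᵢσᵢ².
True-score variance = [11.3²·0.65 + 14.7²·0.56] − 86.3772 = 204.009 − 86.3772 = 117.632.
Reliability = 117.632 / 257.403 = 0.457.

0.457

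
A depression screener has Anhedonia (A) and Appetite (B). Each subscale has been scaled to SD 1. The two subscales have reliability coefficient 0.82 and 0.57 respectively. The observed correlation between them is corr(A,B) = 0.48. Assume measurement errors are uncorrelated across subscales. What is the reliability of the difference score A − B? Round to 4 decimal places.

0.4135

Var(A−B) = 1 + 1 − 2·0.48 = 2 − 0.96 = 1.04.
Under uncorrelated errors the observed covariances equal the true-score covariances, so only the own-variance terms attenuate.
True-score variance = [0.82 + 0.57] − 0.96 = 1.39 − 0.96 = 0.43.
Reliability = 0.43 / 1.04 = 0.4135.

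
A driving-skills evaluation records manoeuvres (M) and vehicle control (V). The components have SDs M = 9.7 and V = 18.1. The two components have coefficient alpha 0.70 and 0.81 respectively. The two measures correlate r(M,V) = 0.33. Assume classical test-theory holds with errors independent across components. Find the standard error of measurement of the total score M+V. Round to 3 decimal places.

9.512

Var(total) = 421.7 + 115.876 = 537.576.
True-score variance = 331.227 + 115.876 = 447.103, so reliability = 0.8317.
Error variance = 537.576 − 447.103 = 90.4729; SEM = √90.4729 = 9.512.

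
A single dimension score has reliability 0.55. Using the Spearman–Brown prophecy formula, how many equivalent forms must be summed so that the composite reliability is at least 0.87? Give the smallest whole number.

6

k ≥ ρ*(1−ρ₁)/(ρ₁(1−ρ*)) = 0.87·0.45 / (0.55·0.13) = 5.476.
Smallest integer k = 6.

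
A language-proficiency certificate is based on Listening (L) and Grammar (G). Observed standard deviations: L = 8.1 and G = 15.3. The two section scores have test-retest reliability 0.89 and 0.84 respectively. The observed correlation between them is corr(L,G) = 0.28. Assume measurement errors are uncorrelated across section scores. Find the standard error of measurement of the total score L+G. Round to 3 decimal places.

6.684

Var(total) = 299.7 + 69.4008 = 369.101.
True-score variance = 255.029 + 69.4008 = 324.429, so reliability = 0.8790.
Error variance = 369.101 − 324.429 = 44.6715; SEM = √44.6715 = 6.684.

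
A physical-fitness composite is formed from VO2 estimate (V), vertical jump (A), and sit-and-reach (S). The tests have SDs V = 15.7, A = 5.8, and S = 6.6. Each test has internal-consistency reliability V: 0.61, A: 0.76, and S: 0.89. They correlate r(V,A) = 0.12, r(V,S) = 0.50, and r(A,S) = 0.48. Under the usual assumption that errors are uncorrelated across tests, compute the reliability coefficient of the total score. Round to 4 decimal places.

0.7757

Var(V+A+S) = 15.7² + 5.8² + 6.6² + 2·[15.7·5.8·0.12 + 15.7·6.6·0.50 + 5.8·6.6·0.48] = 323.69 + 162.223 = 485.913.
Because errors are independent across components, Cov(Tᵢ,Tⱼ) = Cov(Xᵢ,Xⱼ); the off-diagonal part of the true-score variance is the same as above.
True-score variance = [15.7²·0.61 + 5.8²·0.76 + 6.6²·0.89] + 162.223 = 214.694 + 162.223 = 376.917.
Reliability = 376.917 / 485.913 = 0.7757.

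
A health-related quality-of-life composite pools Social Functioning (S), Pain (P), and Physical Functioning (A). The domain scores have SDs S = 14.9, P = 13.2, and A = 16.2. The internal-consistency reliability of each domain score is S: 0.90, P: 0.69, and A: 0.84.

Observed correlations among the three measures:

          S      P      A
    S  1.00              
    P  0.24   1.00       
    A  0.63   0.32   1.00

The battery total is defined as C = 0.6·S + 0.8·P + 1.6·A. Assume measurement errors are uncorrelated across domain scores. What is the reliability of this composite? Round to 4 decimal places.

0.8909

Var(C) = 0.6²·14.9² + 0.8²·13.2² + 1.6²·16.2² + 2·[0.48·14.9·13.2·0.24 + 0.96·14.9·16.2·0.63 + 1.28·13.2·16.2·0.32] = 863.284 + 512.466 = 1375.75.
With uncorrelated errors the cross-covariances are all true-score covariance, so they carry over unchanged; only the diagonal terms shrink to ρᵢσᵢ².
True-score variance = [0.6²·14.9²·0.90 + 0.8²·13.2²·0.69 + 1.6²·16.2²·0.84] + 512.466 = 713.227 + 512.466 = 1225.69.
Reliability = 1225.69 / 1375.75 = 0.8909.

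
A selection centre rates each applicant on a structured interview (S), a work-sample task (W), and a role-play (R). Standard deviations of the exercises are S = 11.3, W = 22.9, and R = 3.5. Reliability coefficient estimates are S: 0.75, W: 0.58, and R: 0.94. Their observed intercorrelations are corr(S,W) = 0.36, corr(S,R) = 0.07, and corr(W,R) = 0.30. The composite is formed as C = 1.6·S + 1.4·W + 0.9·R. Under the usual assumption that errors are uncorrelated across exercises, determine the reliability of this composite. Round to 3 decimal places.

Var(C) = 1.6²·11.3² + 1.4²·22.9² + 0.9²·3.5² + 2·[2.24·11.3·22.9·0.36 + 1.44·11.3·3.5·0.07 + 1.26·22.9·3.5·0.30] = 1364.65 + 485.911 = 1850.56.
Under uncorrelated errors the observed covariances equal the true-score covariances, so only the own-variance terms attenuate.
True-score variance = [1.6²·11.3²·0.75 + 1.4²·22.9²·0.58 + 0.9²·3.5²·0.94] + 485.911 = 850.641 + 485.911 = 1336.55.
Reliability = 1336.55 / 1850.56 = 0.722.

0.722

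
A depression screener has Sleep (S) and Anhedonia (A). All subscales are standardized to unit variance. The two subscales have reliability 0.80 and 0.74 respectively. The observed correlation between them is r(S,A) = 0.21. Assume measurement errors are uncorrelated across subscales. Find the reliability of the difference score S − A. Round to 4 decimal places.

0.7089

Var(S−A) = 1 + 1 − 2·0.21 = 2 − 0.42 = 1.58.
Under uncorrelated errors the observed covariances equal the true-score covariances, so only the own-variance terms attenuate.
True-score variance = [0.80 + 0.74] − 0.42 = 1.54 − 0.42 = 1.12.
Reliability = 1.12 / 1.58 = 0.7089.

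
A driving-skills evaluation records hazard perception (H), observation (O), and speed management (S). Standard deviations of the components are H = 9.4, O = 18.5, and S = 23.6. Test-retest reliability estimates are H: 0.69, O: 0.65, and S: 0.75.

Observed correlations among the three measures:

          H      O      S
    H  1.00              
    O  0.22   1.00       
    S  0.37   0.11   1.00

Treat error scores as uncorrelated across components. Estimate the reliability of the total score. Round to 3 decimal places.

Var(H+O+S) = 9.4² + 18.5² + 23.6² + 2·[9.4·18.5·0.22 + 9.4·23.6·0.37 + 18.5·23.6·0.11] = 987.57 + 336.73 = 1324.3.
Because errors are independent across components, Cov(Tᵢ,Tⱼ) = Cov(Xᵢ,Xⱼ); the off-diagonal part of the true-score variance is the same as above.
True-score variance = [9.4²·0.69 + 18.5²·0.65 + 23.6²·0.75] + 336.73 = 701.151 + 336.73 = 1037.88.
Reliability = 1037.88 / 1324.3 = 0.784.

0.784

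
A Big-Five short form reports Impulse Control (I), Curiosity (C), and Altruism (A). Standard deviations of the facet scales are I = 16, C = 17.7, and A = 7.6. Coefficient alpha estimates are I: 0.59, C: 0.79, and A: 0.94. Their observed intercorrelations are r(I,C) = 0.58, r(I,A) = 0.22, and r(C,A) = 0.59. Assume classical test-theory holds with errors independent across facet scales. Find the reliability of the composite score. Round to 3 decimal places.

0.851

Var(I+C+A) = 16² + 17.7² + 7.6² + 2·[16·17.7·0.58 + 16·7.6·0.22 + 17.7·7.6·0.59] = 627.05 + 540.75 = 1167.8.
Because errors are independent across components, Cov(Tᵢ,Tⱼ) = Cov(Xᵢ,Xⱼ); the off-diagonal part of the true-score variance is the same as above.
True-score variance = [16²·0.59 + 17.7²·0.79 + 7.6²·0.94] + 540.75 = 452.833 + 540.75 = 993.583.
Reliability = 993.583 / 1167.8 = 0.851.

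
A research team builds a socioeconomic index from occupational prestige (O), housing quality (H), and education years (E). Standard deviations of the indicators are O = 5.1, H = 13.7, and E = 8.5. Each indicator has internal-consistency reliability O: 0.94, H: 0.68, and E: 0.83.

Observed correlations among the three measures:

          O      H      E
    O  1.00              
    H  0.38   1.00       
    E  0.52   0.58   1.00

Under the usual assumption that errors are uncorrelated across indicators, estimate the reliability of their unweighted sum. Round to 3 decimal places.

Var(O+H+E) = 5.1² + 13.7² + 8.5² + 2·[5.1·13.7·0.38 + 5.1·8.5·0.52 + 13.7·8.5·0.58] = 285.95 + 233.267 = 519.217.
With uncorrelated errors the cross-covariances are all true-score covariance, so they carry over unchanged; only the diagonal terms shrink to ρᵢσᵢ².
True-score variance = [5.1²·0.94 + 13.7²·0.68 + 8.5²·0.83] + 233.267 = 212.046 + 233.267 = 445.313.
Reliability = 445.313 / 519.217 = 0.858.

0.858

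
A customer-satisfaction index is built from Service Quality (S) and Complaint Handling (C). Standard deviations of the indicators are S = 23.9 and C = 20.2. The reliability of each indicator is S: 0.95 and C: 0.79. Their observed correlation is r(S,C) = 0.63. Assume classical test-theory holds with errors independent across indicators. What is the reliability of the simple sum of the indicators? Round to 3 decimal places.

Var(S+C) = 23.9² + 20.2² + 2·[23.9·20.2·0.63] = 979.25 + 608.303 = 1587.55.
Under uncorrelated errors the observed covariances equal the true-score covariances, so only the own-variance terms attenuate.
True-score variance = [23.9²·0.95 + 20.2²·0.79] + 608.303 = 865.001 + 608.303 = 1473.3.
Reliability = 1473.3 / 1587.55 = 0.928.

0.928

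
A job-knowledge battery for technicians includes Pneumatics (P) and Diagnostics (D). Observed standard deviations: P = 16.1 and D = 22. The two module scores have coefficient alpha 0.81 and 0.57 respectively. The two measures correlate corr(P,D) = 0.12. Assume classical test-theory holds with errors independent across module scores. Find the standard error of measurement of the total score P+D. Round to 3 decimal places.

16.043

Var(total) = 743.21 + 85.008 = 828.218.
True-score variance = 485.84 + 85.008 = 570.848, so reliability = 0.6892.
Error variance = 828.218 − 570.848 = 257.37; SEM = √257.37 = 16.043.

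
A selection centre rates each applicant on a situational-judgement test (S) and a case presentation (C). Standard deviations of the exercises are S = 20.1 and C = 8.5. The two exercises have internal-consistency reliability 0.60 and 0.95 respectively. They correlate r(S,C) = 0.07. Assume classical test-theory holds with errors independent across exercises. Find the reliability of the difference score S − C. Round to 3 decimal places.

0.635

Var(S−C) = 20.1² + 8.5² − 2·20.1·8.5·0.07 = 476.26 − 23.919 = 452.341.
With uncorrelated errors the cross-covariances are all true-score covariance, so they carry over unchanged; only the diagonal terms shrink to ρᵢσᵢ².
True-score variance = [20.1²·0.60 + 8.5²·0.95] − 23.919 = 311.043 − 23.919 = 287.125.
Reliability = 287.125 / 452.341 = 0.635.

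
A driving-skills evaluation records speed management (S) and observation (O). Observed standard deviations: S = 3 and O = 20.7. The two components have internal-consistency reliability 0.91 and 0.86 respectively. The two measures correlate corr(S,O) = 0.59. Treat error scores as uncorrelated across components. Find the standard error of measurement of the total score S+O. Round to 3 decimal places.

Var(total) = 437.49 + 73.278 = 510.768.
True-score variance = 376.691 + 73.278 = 449.969, so reliability = 0.8810.
Error variance = 510.768 − 449.969 = 60.7986; SEM = √60.7986 = 7.797.

7.797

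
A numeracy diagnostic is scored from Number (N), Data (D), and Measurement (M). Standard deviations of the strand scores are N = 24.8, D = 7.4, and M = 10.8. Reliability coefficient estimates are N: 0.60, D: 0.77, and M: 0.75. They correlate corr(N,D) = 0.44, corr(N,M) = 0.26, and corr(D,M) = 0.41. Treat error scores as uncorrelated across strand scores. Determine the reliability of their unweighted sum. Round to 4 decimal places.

0.7504

Var(N+D+M) = 24.8² + 7.4² + 10.8² + 2·[24.8·7.4·0.44 + 24.8·10.8·0.26 + 7.4·10.8·0.41] = 786.44 + 366.309 = 1152.75.
With uncorrelated errors the cross-covariances are all true-score covariance, so they carry over unchanged; only the diagonal terms shrink to ρᵢσᵢ².
True-score variance = [24.8²·0.60 + 7.4²·0.77 + 10.8²·0.75] + 366.309 = 498.669 + 366.309 = 864.978.
Reliability = 864.978 / 1152.75 = 0.7504.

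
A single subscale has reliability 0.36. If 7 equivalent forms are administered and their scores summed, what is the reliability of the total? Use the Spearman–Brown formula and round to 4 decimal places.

ρ_k = kρ / (1 + (k−1)ρ) = 7·0.36 / (1 + 6·0.36) = 2.520 / 3.160 = 0.7975.

0.7975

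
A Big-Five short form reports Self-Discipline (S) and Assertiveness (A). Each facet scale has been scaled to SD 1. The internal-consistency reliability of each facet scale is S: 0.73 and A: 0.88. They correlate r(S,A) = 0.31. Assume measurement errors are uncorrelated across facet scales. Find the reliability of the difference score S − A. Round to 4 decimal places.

0.7174

Var(S−A) = 1 + 1 − 2·0.31 = 2 − 0.62 = 1.38.
With uncorrelated errors the cross-covariances are all true-score covariance, so they carry over unchanged; only the diagonal terms shrink to ρᵢσᵢ².
True-score variance = [0.73 + 0.88] − 0.62 = 1.61 − 0.62 = 0.99.
Reliability = 0.99 / 1.38 = 0.7174.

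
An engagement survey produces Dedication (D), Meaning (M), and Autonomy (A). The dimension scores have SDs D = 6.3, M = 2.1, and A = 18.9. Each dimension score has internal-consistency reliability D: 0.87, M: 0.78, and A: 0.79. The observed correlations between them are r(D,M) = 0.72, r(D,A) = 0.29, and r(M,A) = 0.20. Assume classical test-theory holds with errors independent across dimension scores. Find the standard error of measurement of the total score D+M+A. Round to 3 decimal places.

9.008

Var(total) = 401.31 + 103.988 = 505.298.
True-score variance = 320.166 + 103.988 = 424.154, so reliability = 0.8394.
Error variance = 505.298 − 424.154 = 81.144; SEM = √81.144 = 9.008.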